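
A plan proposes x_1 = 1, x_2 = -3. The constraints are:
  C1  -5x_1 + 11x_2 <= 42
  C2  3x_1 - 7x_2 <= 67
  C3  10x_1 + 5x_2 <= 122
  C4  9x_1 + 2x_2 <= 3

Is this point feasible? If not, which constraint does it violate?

feasible

C1: -38 ≤ 42 ✓
C2: 24 ≤ 67 ✓
C3: -5 ≤ 122 ✓
C4: 3 ≤ 3 ✓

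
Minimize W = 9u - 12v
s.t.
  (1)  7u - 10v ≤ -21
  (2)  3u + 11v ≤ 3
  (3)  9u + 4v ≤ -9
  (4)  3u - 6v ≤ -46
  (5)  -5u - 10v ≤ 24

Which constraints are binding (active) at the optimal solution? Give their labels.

(2) and (5)

Extreme points and W = 9u - 12v:
  (-488/51, 49/17) → W = -2052/17
  (-294/25, 87/25) → W = -738/5
  (-151/15, 79/30) → W = -611/5

The minimum is at (-294/25, 87/25). Substituting into each constraint, equality holds for (2) and (5); the remaining constraints have slack.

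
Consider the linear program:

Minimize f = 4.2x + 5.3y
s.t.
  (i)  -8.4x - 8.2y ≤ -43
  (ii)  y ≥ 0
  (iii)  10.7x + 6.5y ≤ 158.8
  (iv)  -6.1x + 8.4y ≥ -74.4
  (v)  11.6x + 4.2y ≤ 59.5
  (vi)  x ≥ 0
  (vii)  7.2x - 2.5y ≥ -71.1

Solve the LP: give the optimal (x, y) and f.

x = 215/42, y = 0, minimum f = 43/2

Feasible corners and f = 4.2x + 5.3y:
  (215/42, 0) → f = 43/2
  (0, 215/41) → f = 2279/82
  (595/116, 0) → f = 2499/116
  (0, 85/6) → f = 901/12

The binding constraints are -8.4x - 8.2y = -43 and y = 0.
Solving simultaneously gives x = 215/42, y = 0.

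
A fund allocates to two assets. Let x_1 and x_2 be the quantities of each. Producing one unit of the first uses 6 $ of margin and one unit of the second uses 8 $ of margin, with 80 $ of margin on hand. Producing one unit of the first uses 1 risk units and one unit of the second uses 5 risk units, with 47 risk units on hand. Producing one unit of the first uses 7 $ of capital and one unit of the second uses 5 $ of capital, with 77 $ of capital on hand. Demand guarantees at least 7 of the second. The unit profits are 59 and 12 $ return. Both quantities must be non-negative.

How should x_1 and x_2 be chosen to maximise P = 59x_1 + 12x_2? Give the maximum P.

Vertices and P = 59x_1 + 12x_2:
  (0, 47/5) → P = 564/5
  (0, 7) → P = 84
  (12/11, 101/11) → P = 1920/11
  (4, 7) → P = 320

x_1 = 4, x_2 = 7, maximum P = 320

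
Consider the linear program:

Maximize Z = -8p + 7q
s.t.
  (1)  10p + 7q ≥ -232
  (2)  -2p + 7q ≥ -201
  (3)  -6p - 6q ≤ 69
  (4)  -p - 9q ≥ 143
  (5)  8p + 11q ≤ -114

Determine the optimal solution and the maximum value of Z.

Corner points and Z = -8p + 7q:
  (241/18, -224/9) → Z = -844/3
  (471/26, -306/13) → Z = -4026/13
  (79/16, -263/16) → Z = -2473/16
  (547/61, -1030/61) → Z = -11586/61

p = 79/16, q = -263/16, maximum Z = -2473/16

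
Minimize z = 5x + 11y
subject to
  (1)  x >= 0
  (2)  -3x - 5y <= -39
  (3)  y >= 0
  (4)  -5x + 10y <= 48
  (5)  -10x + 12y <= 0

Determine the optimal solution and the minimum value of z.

x = 13, y = 0, minimum z = 65

The feasible region is unbounded (it extends along (2, 1), (1, 0)), but z strictly increases along every unbounded feasible direction, so there is no improving ray and the minimum is attained at a vertex.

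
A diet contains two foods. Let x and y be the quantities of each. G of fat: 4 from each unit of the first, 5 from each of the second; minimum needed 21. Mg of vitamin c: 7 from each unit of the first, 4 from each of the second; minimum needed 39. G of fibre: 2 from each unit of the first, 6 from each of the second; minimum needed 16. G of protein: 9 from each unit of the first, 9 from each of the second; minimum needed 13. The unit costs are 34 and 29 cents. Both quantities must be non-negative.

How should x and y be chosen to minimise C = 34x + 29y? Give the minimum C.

x = 5, y = 1, minimum C = 199

Feasible corners and C = 34x + 29y:
  (0, 39/4) → C = 1131/4
  (8, 0) → C = 272
  (5, 1) → C = 199
The feasible region is unbounded (it extends along (0, 1), (1, 0)), but C strictly increases along every unbounded feasible direction, so there is no improving ray and the minimum is attained at a vertex.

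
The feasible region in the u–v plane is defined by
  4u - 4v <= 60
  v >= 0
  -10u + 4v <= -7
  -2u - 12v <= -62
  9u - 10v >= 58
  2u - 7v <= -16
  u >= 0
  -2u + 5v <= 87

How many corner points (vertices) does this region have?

The feasible vertices (each the meet of two boundaries and inside every other half-plane) are:
  (121/5, 46/5)
  (54, 39)
  (566/43, 260/43)
  (232/5, 899/25)

4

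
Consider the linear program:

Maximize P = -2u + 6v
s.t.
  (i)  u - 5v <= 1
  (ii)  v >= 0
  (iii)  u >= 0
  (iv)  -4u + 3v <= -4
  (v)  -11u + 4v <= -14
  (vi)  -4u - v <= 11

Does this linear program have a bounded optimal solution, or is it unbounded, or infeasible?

From the feasible point (22/17, 1/17), moving in the direction (3, 4) keeps every constraint satisfied while P increases without bound.

unbounded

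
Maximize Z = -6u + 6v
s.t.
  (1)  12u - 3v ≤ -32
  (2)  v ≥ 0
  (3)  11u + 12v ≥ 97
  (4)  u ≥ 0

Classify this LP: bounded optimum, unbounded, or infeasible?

From the feasible point (0, 32/3), moving in the direction (0, 1) keeps every constraint satisfied while Z increases without bound.

unbounded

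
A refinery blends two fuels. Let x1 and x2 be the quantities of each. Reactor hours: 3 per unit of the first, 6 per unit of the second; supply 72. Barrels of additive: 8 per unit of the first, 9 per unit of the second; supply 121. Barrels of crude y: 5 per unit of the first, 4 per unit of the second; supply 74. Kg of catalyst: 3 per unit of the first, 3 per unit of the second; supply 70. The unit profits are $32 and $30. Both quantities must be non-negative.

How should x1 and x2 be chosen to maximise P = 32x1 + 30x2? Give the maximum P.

x1 = 14, x2 = 1, maximum P = 478

At the optimal vertex, 8x1 + 9x2 = 121 and 5x1 + 4x2 = 74.
Solving simultaneously gives x1 = 14, x2 = 1.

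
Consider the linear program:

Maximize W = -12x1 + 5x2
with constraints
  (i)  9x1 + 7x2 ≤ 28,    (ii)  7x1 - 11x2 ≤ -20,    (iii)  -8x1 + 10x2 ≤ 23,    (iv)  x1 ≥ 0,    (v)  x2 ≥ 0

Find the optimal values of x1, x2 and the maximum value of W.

x1 = 0, x2 = 23/10, maximum W = 23/2

Vertices and W = -12x1 + 5x2:
  (42/37, 94/37) → W = -34/37
  (119/146, 431/146) → W = 727/146
  (0, 20/11) → W = 100/11
  (0, 23/10) → W = 23/2

At the optimal vertex, -8x1 + 10x2 = 23 and x1 = 0.
Solving simultaneously gives x1 = 0, x2 = 23/10.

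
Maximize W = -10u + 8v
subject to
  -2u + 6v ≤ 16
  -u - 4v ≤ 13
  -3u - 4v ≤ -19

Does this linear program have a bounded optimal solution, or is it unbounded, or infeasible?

bounded optimum

Feasible corners and W = -10u + 8v:
  (25/13, 43/13) → W = 94/13
  (16, -29/4) → W = -218
The feasible region has finitely many vertices and no improving ray; the maximum is 94/13 at (25/13, 43/13).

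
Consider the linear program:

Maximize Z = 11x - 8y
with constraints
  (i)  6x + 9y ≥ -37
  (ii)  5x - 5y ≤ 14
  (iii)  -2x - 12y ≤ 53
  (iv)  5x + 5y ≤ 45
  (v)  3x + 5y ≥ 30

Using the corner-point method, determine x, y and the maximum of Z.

Extreme points and Z = 11x - 8y:
  (-455/3, 97) → Z = -7333/3
  (59/10, 31/10) → Z = 401/10
  (11/2, 27/10) → Z = 389/10
The feasible region is unbounded (it extends along (-3, 2), (-1, 1)), but Z strictly decreases along every unbounded feasible direction, so there is no improving ray and the maximum is attained at a vertex.

The optimum lies where 5x - 5y = 14 and 5x + 5y = 45.
Solving simultaneously gives x = 59/10, y = 31/10.

x = 59/10, y = 31/10, maximum Z = 401/10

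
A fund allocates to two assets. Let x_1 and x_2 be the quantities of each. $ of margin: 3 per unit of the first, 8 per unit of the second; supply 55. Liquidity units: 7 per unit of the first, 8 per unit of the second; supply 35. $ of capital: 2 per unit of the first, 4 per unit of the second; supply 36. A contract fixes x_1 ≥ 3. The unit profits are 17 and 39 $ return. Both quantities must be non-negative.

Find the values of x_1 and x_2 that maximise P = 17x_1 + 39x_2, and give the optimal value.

At the optimal vertex, 7x_1 + 8x_2 = 35 and x_1 = 3.
Solving simultaneously gives x_1 = 3, x_2 = 7/4.

x_1 = 3, x_2 = 7/4, maximum P = 477/4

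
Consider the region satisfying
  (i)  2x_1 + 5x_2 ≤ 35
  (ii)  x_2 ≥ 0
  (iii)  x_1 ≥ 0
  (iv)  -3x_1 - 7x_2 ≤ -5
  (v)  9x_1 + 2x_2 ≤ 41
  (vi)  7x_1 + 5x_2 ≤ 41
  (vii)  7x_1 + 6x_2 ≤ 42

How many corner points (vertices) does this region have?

5

The feasible vertices (each the meet of two boundaries and inside every other half-plane) are:
  (0, 7)
  (5/3, 0)
  (41/9, 0)
  (0, 5/7)
  (81/20, 91/40)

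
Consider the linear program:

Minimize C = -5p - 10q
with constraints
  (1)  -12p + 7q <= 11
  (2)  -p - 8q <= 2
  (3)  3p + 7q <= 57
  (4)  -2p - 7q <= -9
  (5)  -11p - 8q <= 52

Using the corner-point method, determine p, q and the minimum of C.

p = 470/17, q = -63/17, minimum C = -1720/17

Feasible corners and C = -5p - 10q:
  (46/15, 239/35) → C = -1756/21
  (-1/7, 65/49) → C = -615/49
  (470/17, -63/17) → C = -1720/17
  (86/9, -13/9) → C = -100/3

At the optimal vertex, -p - 8q = 2 and 3p + 7q = 57.
Solving simultaneously gives p = 470/17, q = -63/17.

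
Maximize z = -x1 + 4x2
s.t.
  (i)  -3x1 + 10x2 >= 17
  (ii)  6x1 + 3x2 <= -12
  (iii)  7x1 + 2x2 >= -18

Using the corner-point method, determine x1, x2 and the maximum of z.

Vertices and z = -x1 + 4x2:
  (-57/23, 22/23) → z = 145/23
  (-107/38, 65/76) → z = 237/38
  (-10/3, 8/3) → z = 14

The optimum lies where 6x1 + 3x2 = -12 and 7x1 + 2x2 = -18.
Solving simultaneously gives x1 = -10/3, x2 = 8/3.

x1 = -10/3, x2 = 8/3, maximum z = 14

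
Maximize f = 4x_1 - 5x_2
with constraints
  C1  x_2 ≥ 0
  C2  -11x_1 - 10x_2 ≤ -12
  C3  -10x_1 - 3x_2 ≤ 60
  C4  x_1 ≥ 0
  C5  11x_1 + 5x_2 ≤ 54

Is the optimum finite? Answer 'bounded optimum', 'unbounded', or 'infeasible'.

bounded optimum

Feasible corners and f = 4x_1 - 5x_2:
  (12/11, 0) → f = 48/11
  (54/11, 0) → f = 216/11
  (0, 6/5) → f = -6
  (0, 54/5) → f = -54
The feasible region has finitely many vertices and no improving ray; the maximum is 216/11 at (54/11, 0).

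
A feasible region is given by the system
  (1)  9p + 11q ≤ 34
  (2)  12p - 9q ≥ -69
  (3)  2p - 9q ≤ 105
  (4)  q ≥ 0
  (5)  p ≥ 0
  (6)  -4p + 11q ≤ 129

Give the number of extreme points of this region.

3

Intersecting each pair of boundary lines and keeping only the points that satisfy every inequality leaves:
  (34/9, 0)
  (0, 34/11)
  (0, 0)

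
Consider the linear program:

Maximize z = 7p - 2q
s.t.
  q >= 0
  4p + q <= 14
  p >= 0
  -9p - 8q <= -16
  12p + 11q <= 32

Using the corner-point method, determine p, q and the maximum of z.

Vertices and z = 7p - 2q:
  (16/9, 0) → z = 112/9
  (8/3, 0) → z = 56/3
  (0, 2) → z = -4
  (0, 32/11) → z = -64/11

p = 8/3, q = 0, maximum z = 56/3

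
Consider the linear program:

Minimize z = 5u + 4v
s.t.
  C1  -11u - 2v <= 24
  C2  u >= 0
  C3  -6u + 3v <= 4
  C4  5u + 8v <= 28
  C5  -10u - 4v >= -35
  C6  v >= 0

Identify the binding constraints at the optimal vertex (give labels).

C2 and C6

Vertices and z = 5u + 4v:
  (0, 4/3) → z = 16/3
  (0, 0) → z = 0
  (52/63, 188/63) → z = 1012/63
  (14/5, 7/4) → z = 21
  (7/2, 0) → z = 35/2

The minimum is at (0, 0). Substituting into each constraint, equality holds for C2 and C6; the remaining constraints have slack.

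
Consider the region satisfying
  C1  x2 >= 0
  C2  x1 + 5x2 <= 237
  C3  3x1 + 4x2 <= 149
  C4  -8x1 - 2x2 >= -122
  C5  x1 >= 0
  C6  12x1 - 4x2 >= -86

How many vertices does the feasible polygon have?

Of the 15 pairwise boundary intersections, those satisfying every inequality are:
  (61/4, 0)
  (0, 0)
  (95/13, 413/13)
  (21/5, 341/10)
  (0, 43/2)

5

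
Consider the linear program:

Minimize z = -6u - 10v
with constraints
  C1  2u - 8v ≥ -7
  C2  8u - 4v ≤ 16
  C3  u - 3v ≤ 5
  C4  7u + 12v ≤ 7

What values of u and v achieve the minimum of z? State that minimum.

u = 55/31, v = -14/31, minimum z = -190/31

Feasible corners and z = -6u - 10v:
  (-7/20, 63/80) → z = -231/40
  (7/5, -6/5) → z = 18/5
  (55/31, -14/31) → z = -190/31
The feasible region is unbounded (it extends along (-3, -1), (-4, -1)), but z strictly increases along every unbounded feasible direction, so there is no improving ray and the minimum is attained at a vertex.

The optimum lies where 8u - 4v = 16 and 7u + 12v = 7.
Solving simultaneously gives u = 55/31, v = -14/31.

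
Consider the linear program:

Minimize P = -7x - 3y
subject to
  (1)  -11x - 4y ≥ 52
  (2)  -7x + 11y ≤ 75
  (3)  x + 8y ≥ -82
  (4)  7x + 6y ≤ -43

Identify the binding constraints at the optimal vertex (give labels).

Feasible corners and P = -7x - 3y:
  (-22/21, -425/42) → P = 1583/42
  (-70/19, -109/38) → P = 1307/38
  (-1502/67, -499/67) → P = 12011/67
  (-923/119, 32/17) → P = 827/17

The minimum is at (-70/19, -109/38). Substituting into each constraint, equality holds for (1) and (4); the remaining constraints have slack.

(1) and (4)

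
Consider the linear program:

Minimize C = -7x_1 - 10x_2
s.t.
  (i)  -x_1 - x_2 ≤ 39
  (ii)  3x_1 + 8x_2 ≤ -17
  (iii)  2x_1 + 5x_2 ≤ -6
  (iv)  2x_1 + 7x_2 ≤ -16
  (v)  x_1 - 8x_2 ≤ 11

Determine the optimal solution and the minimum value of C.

x_1 = -51/23, x_2 = -38/23, minimum C = 737/23

Corner points and C = -7x_1 - 10x_2:
  (-257/5, 62/5) → C = 1179/5
  (-301/9, -50/9) → C = 869/3
  (-51/23, -38/23) → C = 737/23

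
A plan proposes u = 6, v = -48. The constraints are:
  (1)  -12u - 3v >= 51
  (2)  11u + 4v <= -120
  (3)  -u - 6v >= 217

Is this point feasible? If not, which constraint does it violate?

(1): 72 ≥ 51 ✓
(2): -126 ≤ -120 ✓
(3): 282 ≥ 217 ✓

feasible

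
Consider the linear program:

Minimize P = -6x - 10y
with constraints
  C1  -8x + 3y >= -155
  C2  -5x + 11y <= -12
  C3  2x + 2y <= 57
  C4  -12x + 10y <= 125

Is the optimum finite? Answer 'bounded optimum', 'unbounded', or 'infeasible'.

bounded optimum

Feasible corners and P = -6x - 10y:
  (481/22, 73/11) → P = -2173/11
  (651/32, 261/32) → P = -1629/8
  (-1495/82, -769/82) → P = 8330/41
The feasible region has finitely many vertices and no improving ray; the minimum is -1629/8 at (651/32, 261/32).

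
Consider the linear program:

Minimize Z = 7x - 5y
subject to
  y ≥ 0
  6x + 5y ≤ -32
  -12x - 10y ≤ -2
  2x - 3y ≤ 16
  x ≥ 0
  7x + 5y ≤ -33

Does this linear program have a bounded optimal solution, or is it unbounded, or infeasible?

infeasible

Constraints 6x + 5y ≤ -32 and -12x - 10y ≤ -2 have parallel boundaries but demand opposite sides — no point can satisfy both, so the region is empty.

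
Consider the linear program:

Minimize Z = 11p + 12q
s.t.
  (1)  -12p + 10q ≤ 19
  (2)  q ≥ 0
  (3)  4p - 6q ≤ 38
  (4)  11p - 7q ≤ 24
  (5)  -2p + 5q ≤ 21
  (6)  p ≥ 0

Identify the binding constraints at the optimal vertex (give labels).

(2) and (6)

Feasible corners and Z = 11p + 12q:
  (23/8, 107/20) → Z = 3833/40
  (0, 19/10) → Z = 114/5
  (24/11, 0) → Z = 24
  (0, 0) → Z = 0
  (267/41, 279/41) → Z = 6285/41

The minimum is at (0, 0). Substituting into each constraint, equality holds for (2) and (6); the remaining constraints have slack.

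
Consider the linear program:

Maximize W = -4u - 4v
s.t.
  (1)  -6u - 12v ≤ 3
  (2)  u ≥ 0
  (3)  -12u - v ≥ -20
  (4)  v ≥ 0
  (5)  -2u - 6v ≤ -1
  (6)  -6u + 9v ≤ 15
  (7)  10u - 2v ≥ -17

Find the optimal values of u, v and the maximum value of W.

u = 0, v = 1/6, maximum W = -2/3

Vertices and W = -4u - 4v:
  (0, 1/6) → W = -2/3
  (0, 5/3) → W = -20/3
  (5/3, 0) → W = -20/3
  (55/38, 50/19) → W = -310/19
  (1/2, 0) → W = -2

At the optimal vertex, u = 0 and -2u - 6v = -1.
Solving simultaneously gives u = 0, v = 1/6.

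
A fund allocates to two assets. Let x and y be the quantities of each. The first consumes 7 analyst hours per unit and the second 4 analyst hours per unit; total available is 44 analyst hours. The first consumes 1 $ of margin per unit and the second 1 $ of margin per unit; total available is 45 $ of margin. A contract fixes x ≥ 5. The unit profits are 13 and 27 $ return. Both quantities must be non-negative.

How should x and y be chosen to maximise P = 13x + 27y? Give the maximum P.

x = 5, y = 9/4, maximum P = 503/4

Vertices and P = 13x + 27y:
  (44/7, 0) → P = 572/7
  (5, 0) → P = 65
  (5, 9/4) → P = 503/4

The binding constraints are 7x + 4y = 44 and x = 5.
Solving simultaneously gives x = 5, y = 9/4.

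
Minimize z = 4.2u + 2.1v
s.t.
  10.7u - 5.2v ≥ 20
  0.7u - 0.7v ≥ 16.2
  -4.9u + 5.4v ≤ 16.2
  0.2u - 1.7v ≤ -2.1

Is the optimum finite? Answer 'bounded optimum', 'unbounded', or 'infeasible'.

bounded optimum

Feasible corners and z = 4.2u + 2.1v:
  (9882/35, 259.2) → z = 1730.16
  (967/35, 157/35) → z = 125.46
The feasible region has finitely many vertices and no improving ray; the minimum is 125.46 at (967/35, 157/35).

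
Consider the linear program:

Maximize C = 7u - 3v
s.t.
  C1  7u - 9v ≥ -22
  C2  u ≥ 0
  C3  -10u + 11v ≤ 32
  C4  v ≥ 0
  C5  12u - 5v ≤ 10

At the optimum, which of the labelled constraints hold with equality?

Corner points and C = 7u - 3v:
  (0, 22/9) → C = -22/3
  (200/73, 334/73) → C = 398/73
  (0, 0) → C = 0
  (5/6, 0) → C = 35/6

The maximum is at (5/6, 0). Substituting into each constraint, equality holds for C4 and C5; the remaining constraints have slack.

C4 and C5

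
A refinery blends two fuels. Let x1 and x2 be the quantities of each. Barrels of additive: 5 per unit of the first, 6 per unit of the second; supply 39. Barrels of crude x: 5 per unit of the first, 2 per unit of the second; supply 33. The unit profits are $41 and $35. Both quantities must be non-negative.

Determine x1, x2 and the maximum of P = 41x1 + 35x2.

Vertices and P = 41x1 + 35x2:
  (0, 0) → P = 0
  (0, 13/2) → P = 455/2
  (33/5, 0) → P = 1353/5
  (6, 3/2) → P = 597/2

The optimum lies where 5x1 + 6x2 = 39 and 5x1 + 2x2 = 33.
Solving simultaneously gives x1 = 6, x2 = 3/2.

x1 = 6, x2 = 3/2, maximum P = 597/2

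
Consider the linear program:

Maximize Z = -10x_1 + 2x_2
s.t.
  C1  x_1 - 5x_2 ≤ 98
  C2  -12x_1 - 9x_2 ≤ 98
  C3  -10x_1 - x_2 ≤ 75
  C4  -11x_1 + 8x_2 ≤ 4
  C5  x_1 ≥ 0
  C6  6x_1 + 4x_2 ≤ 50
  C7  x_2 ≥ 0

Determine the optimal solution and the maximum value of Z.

x_1 = 0, x_2 = 1/2, maximum Z = 1

The binding constraints are -11x_1 + 8x_2 = 4 and x_1 = 0.
Solving simultaneously gives x_1 = 0, x_2 = 1/2.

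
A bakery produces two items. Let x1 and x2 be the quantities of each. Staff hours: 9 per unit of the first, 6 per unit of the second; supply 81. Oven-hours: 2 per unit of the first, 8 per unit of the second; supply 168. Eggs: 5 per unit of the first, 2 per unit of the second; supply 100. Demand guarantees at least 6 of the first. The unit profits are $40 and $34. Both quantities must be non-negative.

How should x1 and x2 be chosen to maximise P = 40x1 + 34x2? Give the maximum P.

x1 = 6, x2 = 9/2, maximum P = 393

Vertices and P = 40x1 + 34x2:
  (9, 0) → P = 360
  (6, 0) → P = 240
  (6, 9/2) → P = 393

At the optimal vertex, 9x1 + 6x2 = 81 and x1 = 6.
Solving simultaneously gives x1 = 6, x2 = 9/2.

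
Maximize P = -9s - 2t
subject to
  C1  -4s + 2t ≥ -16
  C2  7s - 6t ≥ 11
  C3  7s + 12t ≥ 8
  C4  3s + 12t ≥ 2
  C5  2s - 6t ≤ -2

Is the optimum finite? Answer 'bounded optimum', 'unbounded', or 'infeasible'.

Extreme points and P = -9s - 2t:
  (37/5, 34/5) → P = -401/5
  (5, 2) → P = -49
  (13/5, 6/5) → P = -129/5
The feasible region has finitely many vertices and no improving ray; the maximum is -129/5 at (13/5, 6/5).

bounded optimum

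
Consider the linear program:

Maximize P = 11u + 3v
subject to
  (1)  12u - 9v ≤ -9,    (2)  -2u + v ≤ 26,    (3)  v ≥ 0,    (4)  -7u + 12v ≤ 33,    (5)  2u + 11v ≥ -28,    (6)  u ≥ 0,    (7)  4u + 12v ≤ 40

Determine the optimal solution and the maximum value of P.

Vertices and P = 11u + 3v:
  (0, 1) → P = 3
  (7/5, 43/15) → P = 24
  (0, 11/4) → P = 33/4
  (7/11, 103/33) → P = 180/11

u = 7/5, v = 43/15, maximum P = 24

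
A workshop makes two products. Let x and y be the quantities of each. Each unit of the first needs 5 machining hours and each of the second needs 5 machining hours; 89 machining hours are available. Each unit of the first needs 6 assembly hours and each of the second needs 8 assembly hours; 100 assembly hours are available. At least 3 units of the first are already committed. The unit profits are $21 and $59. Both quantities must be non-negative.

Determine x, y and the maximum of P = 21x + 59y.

x = 3, y = 41/4, maximum P = 2671/4

Vertices and P = 21x + 59y:
  (50/3, 0) → P = 350
  (3, 0) → P = 63
  (3, 41/4) → P = 2671/4

At the optimal vertex, 6x + 8y = 100 and x = 3.
Solving simultaneously gives x = 3, y = 41/4.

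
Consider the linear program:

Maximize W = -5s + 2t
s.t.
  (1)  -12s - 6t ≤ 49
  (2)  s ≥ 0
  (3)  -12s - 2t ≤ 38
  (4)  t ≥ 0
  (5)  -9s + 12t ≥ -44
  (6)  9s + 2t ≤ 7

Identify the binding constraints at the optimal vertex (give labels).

Feasible corners and W = -5s + 2t:
  (0, 0) → W = 0
  (0, 7/2) → W = 7
  (7/9, 0) → W = -35/9

The maximum is at (0, 7/2). Substituting into each constraint, equality holds for (2) and (6); the remaining constraints have slack.

(2) and (6)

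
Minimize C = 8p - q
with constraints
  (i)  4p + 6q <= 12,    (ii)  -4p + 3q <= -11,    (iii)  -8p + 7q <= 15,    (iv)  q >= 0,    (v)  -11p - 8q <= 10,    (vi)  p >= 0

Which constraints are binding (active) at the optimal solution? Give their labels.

(ii) and (iv)

Extreme points and C = 8p - q:
  (17/6, 1/9) → C = 203/9
  (3, 0) → C = 24
  (11/4, 0) → C = 22

The minimum is at (11/4, 0). Substituting into each constraint, equality holds for (ii) and (iv); the remaining constraints have slack.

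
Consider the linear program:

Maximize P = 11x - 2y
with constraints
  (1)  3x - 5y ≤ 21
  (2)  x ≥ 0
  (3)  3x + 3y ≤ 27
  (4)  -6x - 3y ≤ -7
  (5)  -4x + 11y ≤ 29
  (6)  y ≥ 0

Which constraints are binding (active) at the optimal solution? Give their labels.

Feasible corners and P = 11x - 2y:
  (33/4, 3/4) → P = 357/4
  (7, 0) → P = 77
  (0, 7/3) → P = -14/3
  (0, 29/11) → P = -58/11
  (14/3, 13/3) → P = 128/3
  (7/6, 0) → P = 77/6

The maximum is at (33/4, 3/4). Substituting into each constraint, equality holds for (1) and (3); the remaining constraints have slack.

(1) and (3)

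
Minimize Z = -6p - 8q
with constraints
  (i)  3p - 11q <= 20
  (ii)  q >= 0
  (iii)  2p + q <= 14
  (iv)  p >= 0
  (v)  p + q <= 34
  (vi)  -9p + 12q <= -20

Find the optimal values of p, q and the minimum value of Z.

p = 188/33, q = 86/33, minimum Z = -1816/33

Extreme points and Z = -6p - 8q:
  (20/3, 0) → Z = -40
  (174/25, 2/25) → Z = -212/5
  (20/9, 0) → Z = -40/3
  (188/33, 86/33) → Z = -1816/33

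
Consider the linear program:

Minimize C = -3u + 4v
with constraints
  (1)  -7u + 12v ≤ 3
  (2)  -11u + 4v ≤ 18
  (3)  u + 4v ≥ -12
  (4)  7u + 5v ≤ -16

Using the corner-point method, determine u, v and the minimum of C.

u = -4/23, v = -68/23, minimum C = -260/23

Feasible corners and C = -3u + 4v:
  (-51/26, -93/104) → C = 30/13
  (-207/119, -13/17) → C = 257/119
  (-5/2, -19/8) → C = -2
  (-4/23, -68/23) → C = -260/23

At the optimal vertex, u + 4v = -12 and 7u + 5v = -16.
Solving simultaneously gives u = -4/23, v = -68/23.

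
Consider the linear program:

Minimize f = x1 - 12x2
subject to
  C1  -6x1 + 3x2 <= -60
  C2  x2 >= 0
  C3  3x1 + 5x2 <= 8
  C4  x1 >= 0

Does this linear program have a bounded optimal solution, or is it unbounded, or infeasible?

The boundaries -6x1 + 3x2 = -60 and x2 = 0 meet at (10, 0), but that point violates 3x1 + 5x2 ≤ 8. Every candidate vertex is excluded by some other constraint, so the feasible region is empty.

infeasible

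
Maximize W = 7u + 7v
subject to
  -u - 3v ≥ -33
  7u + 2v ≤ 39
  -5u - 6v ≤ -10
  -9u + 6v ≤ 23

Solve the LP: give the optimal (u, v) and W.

At the optimal vertex, 7u + 2v = 39 and -9u + 6v = 23.
Solving simultaneously gives u = 47/15, v = 128/15.

u = 47/15, v = 128/15, maximum W = 245/3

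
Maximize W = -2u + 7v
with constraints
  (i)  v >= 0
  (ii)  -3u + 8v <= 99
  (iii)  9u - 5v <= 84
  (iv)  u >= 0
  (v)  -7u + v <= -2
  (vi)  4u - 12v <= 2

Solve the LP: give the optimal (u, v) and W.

u = 389/19, v = 381/19, maximum W = 1889/19

Feasible corners and W = -2u + 7v:
  (2/7, 0) → W = -4/7
  (1/2, 0) → W = -1
  (389/19, 381/19) → W = 1889/19
  (115/53, 699/53) → W = 4663/53
  (499/44, 159/44) → W = 115/44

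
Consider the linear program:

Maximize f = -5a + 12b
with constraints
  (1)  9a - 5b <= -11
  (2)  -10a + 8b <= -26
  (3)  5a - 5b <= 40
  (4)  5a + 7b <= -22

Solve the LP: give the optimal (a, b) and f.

Extreme points and f = -5a + 12b:
  (-109/11, -172/11) → f = -1519/11
  (-51/4, -83/4) → f = -741/4
  (-19, -27) → f = -229

a = -109/11, b = -172/11, maximum f = -1519/11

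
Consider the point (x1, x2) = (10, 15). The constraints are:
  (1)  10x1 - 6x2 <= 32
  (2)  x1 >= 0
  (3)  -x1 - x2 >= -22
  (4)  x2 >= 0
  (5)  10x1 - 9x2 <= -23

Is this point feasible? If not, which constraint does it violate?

Constraint (3): -x1 - x2 = -25, which is not ≥ -22. All other constraints are satisfied.

not feasible — violates (3)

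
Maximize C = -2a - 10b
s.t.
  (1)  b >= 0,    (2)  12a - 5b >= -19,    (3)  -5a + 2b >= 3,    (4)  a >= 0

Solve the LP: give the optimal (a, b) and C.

a = 0, b = 3/2, maximum C = -15

Corner points and C = -2a - 10b:
  (23, 59) → C = -636
  (0, 19/5) → C = -38
  (0, 3/2) → C = -15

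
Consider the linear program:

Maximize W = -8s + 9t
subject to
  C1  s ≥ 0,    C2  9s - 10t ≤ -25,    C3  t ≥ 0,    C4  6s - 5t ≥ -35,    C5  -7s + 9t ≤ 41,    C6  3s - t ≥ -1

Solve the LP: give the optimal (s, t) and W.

s = 8/5, t = 29/5, maximum W = 197/5

Corner points and W = -8s + 9t:
  (185/11, 194/11) → W = 266/11
  (5/7, 22/7) → W = 158/7
  (8/5, 29/5) → W = 197/5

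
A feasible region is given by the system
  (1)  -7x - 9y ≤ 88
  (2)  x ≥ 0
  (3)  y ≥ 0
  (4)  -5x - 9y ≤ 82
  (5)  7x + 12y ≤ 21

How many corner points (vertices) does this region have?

The feasible vertices (each the meet of two boundaries and inside every other half-plane) are:
  (0, 0)
  (0, 7/4)
  (3, 0)

3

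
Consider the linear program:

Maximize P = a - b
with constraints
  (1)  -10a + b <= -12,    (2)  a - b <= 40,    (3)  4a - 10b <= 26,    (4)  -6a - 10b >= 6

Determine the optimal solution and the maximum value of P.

a = 2, b = -9/5, maximum P = 19/5

Corner points and P = a - b:
  (47/48, -53/24) → P = 51/16
  (57/53, -66/53) → P = 123/53
  (2, -9/5) → P = 19/5

The optimum lies where 4a - 10b = 26 and -6a - 10b = 6.
Solving simultaneously gives a = 2, b = -9/5.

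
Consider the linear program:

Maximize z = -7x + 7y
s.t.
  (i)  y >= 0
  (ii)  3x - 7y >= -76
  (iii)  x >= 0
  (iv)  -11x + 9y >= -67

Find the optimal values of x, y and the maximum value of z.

Extreme points and z = -7x + 7y:
  (0, 0) → z = 0
  (67/11, 0) → z = -469/11
  (0, 76/7) → z = 76
  (1153/50, 1037/50) → z = -406/25

The binding constraints are 3x - 7y = -76 and x = 0.
Solving simultaneously gives x = 0, y = 76/7.

x = 0, y = 76/7, maximum z = 76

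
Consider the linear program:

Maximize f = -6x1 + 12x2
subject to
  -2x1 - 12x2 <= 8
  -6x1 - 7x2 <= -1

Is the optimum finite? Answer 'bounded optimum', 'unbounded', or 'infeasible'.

unbounded

From the feasible point (34/29, -25/29), moving in the direction (-7, 6) keeps every constraint satisfied while f increases without bound.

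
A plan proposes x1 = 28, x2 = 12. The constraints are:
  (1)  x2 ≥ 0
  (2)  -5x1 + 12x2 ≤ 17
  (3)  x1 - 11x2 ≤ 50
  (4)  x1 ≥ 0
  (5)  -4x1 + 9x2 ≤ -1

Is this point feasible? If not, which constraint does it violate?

feasible

(1): 12 ≥ 0 ✓
(2): 4 ≤ 17 ✓
(3): -104 ≤ 50 ✓
(4): 28 ≥ 0 ✓
(5): -4 ≤ -1 ✓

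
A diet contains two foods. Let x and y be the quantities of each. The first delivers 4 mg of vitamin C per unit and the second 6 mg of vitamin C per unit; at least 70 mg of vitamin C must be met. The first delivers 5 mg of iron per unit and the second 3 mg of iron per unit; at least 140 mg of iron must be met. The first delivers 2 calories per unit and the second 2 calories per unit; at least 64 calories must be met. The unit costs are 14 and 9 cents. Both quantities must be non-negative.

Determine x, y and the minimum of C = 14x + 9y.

Feasible corners and C = 14x + 9y:
  (0, 140/3) → C = 420
  (32, 0) → C = 448
  (22, 10) → C = 398
The feasible region is unbounded (it extends along (0, 1), (1, 0)), but C strictly increases along every unbounded feasible direction, so there is no improving ray and the minimum is attained at a vertex.

At the optimal vertex, 5x + 3y = 140 and 2x + 2y = 64.
Solving simultaneously gives x = 22, y = 10.

x = 22, y = 10, minimum C = 398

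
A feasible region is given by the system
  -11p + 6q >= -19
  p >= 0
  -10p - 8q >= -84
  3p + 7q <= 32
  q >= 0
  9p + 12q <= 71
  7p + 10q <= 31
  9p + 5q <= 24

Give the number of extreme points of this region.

5

Of the 28 pairwise boundary intersections, those satisfying every inequality are:
  (19/11, 0)
  (239/109, 93/109)
  (0, 0)
  (0, 31/10)
  (17/11, 111/55)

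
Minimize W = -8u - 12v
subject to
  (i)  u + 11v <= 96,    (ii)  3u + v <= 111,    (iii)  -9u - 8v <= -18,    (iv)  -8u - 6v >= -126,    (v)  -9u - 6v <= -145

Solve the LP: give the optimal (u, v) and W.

u = 19, v = -13/3, minimum W = -100

The optimum lies where -8u - 6v = -126 and -9u - 6v = -145.
Solving simultaneously gives u = 19, v = -13/3.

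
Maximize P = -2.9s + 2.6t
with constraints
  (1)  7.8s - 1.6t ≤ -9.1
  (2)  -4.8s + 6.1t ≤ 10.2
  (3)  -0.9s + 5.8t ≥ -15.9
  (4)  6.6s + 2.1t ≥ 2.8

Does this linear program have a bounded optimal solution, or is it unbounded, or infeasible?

The boundaries 7.8s - 1.6t = -9.1 and -4.8s + 6.1t = 10.2 meet at (-3919/3990, 598/665), but that point violates 6.6s + 2.1t ≥ 2.8. Every candidate vertex is excluded by some other constraint, so the feasible region is empty.

infeasible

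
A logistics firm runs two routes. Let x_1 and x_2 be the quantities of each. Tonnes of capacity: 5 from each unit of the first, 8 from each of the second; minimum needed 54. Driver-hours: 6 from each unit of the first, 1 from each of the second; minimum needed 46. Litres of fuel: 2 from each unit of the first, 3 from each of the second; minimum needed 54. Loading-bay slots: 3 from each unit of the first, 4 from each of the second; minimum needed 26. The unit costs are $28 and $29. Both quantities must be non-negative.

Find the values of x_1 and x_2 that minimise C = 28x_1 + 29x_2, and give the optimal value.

The feasible region is unbounded (it extends along (0, 1), (1, 0)), but C strictly increases along every unbounded feasible direction, so there is no improving ray and the minimum is attained at a vertex.

The optimum lies where 6x_1 + x_2 = 46 and 2x_1 + 3x_2 = 54.
Solving simultaneously gives x_1 = 21/4, x_2 = 29/2.

x_1 = 21/4, x_2 = 29/2, minimum C = 1135/2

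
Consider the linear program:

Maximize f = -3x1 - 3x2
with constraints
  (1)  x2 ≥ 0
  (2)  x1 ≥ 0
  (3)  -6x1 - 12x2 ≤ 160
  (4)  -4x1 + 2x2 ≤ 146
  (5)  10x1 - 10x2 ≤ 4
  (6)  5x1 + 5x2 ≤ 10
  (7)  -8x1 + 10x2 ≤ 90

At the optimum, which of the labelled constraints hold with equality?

(1) and (2)

Extreme points and f = -3x1 - 3x2:
  (0, 0) → f = 0
  (2/5, 0) → f = -6/5
  (0, 2) → f = -6
  (6/5, 4/5) → f = -6

The maximum is at (0, 0). Substituting into each constraint, equality holds for (1) and (2); the remaining constraints have slack.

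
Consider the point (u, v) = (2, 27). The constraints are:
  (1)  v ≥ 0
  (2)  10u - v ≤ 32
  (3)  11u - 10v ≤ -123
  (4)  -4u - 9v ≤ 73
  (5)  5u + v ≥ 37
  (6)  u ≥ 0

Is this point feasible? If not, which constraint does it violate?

feasible

(1): 27 ≥ 0 ✓
(2): -7 ≤ 32 ✓
(3): -248 ≤ -123 ✓
(4): -251 ≤ 73 ✓
(5): 37 ≥ 37 ✓
(6): 2 ≥ 0 ✓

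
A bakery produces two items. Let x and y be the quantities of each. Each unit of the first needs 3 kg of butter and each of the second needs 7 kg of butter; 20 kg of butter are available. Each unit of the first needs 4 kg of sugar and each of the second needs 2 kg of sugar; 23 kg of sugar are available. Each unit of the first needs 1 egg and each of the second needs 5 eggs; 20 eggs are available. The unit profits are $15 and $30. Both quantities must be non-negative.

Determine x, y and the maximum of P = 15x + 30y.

Feasible corners and P = 15x + 30y:
  (0, 0) → P = 0
  (0, 20/7) → P = 600/7
  (23/4, 0) → P = 345/4
  (11/2, 1/2) → P = 195/2

x = 11/2, y = 1/2, maximum P = 195/2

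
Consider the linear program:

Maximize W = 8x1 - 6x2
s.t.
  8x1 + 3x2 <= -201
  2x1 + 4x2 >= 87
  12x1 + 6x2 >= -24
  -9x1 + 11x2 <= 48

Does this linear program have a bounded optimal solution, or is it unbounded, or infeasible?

The boundaries 8x1 + 3x2 = -201 and 12x1 + 6x2 = -24 meet at (-189/2, 185), but that point violates -9x1 + 11x2 ≤ 48. Every candidate vertex is excluded by some other constraint, so the feasible region is empty.

infeasible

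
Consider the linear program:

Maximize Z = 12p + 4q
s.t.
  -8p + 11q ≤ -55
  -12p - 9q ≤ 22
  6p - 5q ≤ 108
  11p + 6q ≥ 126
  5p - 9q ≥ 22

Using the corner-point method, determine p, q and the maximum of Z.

p = 862/29, q = 408/29, maximum Z = 11976/29

The binding constraints are 6p - 5q = 108 and 5p - 9q = 22.
Solving simultaneously gives p = 862/29, q = 408/29.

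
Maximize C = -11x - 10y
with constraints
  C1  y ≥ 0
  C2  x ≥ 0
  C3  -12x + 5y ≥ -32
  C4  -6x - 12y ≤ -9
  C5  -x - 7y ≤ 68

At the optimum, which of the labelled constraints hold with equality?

Feasible corners and C = -11x - 10y:
  (8/3, 0) → C = -88/3
  (3/2, 0) → C = -33/2
  (0, 3/4) → C = -15/2
The feasible region is unbounded (it extends along (0, 1), (5, 12)), but C strictly decreases along every unbounded feasible direction, so there is no improving ray and the maximum is attained at a vertex.

The maximum is at (0, 3/4). Substituting into each constraint, equality holds for C2 and C4; the remaining constraints have slack.

C2 and C4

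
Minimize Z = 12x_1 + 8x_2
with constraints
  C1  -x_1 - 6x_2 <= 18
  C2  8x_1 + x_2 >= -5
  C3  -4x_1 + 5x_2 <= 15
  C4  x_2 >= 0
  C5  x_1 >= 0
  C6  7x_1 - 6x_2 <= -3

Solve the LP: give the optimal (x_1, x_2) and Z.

Vertices and Z = 12x_1 + 8x_2:
  (0, 3) → Z = 24
  (75/11, 93/11) → Z = 1644/11
  (0, 1/2) → Z = 4

x_1 = 0, x_2 = 1/2, minimum Z = 4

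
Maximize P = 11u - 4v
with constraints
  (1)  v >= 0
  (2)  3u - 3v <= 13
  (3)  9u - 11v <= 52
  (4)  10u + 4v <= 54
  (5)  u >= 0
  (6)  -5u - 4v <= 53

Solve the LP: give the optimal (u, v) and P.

Vertices and P = 11u - 4v:
  (13/3, 0) → P = 143/3
  (0, 0) → P = 0
  (107/21, 16/21) → P = 53
  (0, 27/2) → P = -54

The optimum lies where 3u - 3v = 13 and 10u + 4v = 54.
Solving simultaneously gives u = 107/21, v = 16/21.

u = 107/21, v = 16/21, maximum P = 53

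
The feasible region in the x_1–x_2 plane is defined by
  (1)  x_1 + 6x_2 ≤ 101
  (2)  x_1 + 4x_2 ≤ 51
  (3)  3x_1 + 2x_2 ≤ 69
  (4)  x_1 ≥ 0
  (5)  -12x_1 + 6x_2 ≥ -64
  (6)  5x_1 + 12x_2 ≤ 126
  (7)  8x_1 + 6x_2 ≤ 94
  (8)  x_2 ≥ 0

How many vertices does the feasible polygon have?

The feasible vertices (each the meet of two boundaries and inside every other half-plane) are:
  (0, 21/2)
  (0, 0)
  (79/10, 77/15)
  (16/3, 0)
  (62/11, 269/33)

5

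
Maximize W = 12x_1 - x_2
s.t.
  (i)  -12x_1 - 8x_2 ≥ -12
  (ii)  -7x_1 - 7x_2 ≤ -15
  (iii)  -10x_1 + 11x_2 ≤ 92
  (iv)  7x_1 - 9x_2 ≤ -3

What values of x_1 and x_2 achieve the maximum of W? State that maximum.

x_1 = -9/7, x_2 = 24/7, maximum W = -132/7

Feasible corners and W = 12x_1 - x_2:
  (-9/7, 24/7) → W = -132/7
  (-151/53, 306/53) → W = -2118/53
  (-479/147, 794/147) → W = -6542/147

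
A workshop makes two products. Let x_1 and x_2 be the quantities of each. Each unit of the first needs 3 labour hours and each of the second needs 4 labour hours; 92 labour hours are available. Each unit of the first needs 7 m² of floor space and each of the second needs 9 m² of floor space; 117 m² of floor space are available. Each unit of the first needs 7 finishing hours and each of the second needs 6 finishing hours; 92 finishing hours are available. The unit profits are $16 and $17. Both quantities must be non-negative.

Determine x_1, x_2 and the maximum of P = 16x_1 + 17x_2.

Extreme points and P = 16x_1 + 17x_2:
  (0, 0) → P = 0
  (0, 13) → P = 221
  (92/7, 0) → P = 1472/7
  (6, 25/3) → P = 713/3

x_1 = 6, x_2 = 25/3, maximum P = 713/3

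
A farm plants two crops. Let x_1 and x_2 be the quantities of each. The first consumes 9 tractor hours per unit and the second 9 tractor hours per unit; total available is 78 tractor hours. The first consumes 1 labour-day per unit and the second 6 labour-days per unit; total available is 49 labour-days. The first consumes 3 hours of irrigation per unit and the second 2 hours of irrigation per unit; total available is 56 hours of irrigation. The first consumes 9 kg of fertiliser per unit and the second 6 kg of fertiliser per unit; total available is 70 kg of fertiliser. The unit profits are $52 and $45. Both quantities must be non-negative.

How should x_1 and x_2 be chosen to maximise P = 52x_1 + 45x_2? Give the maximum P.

x_1 = 6, x_2 = 8/3, maximum P = 432

The binding constraints are 9x_1 + 9x_2 = 78 and 9x_1 + 6x_2 = 70.
Solving simultaneously gives x_1 = 6, x_2 = 8/3.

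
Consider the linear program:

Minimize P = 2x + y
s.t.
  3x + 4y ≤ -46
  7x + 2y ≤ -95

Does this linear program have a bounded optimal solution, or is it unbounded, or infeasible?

unbounded

From the feasible point (-144/11, -37/22), moving in the direction (2, -7) keeps every constraint satisfied while P decreases without bound.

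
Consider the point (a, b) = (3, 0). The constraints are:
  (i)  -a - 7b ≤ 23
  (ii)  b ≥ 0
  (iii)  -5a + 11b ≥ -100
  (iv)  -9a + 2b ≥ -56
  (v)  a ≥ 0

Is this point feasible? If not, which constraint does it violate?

(i): -3 ≤ 23 ✓
(ii): 0 ≥ 0 ✓
(iii): -15 ≥ -100 ✓
(iv): -27 ≥ -56 ✓
(v): 3 ≥ 0 ✓

feasible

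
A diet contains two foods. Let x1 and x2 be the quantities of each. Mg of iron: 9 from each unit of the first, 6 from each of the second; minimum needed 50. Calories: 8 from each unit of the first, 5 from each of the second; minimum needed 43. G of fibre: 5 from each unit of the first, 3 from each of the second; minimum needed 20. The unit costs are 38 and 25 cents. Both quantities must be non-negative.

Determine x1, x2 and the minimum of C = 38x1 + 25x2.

Corner points and C = 38x1 + 25x2:
  (0, 43/5) → C = 215
  (50/9, 0) → C = 1900/9
  (8/3, 13/3) → C = 629/3
The feasible region is unbounded (it extends along (0, 1), (1, 0)), but C strictly increases along every unbounded feasible direction, so there is no improving ray and the minimum is attained at a vertex.

x1 = 8/3, x2 = 13/3, minimum C = 629/3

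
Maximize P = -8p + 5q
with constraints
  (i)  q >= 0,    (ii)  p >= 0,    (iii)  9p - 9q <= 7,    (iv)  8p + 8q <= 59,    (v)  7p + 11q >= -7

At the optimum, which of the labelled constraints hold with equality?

Extreme points and P = -8p + 5q:
  (0, 0) → P = 0
  (7/9, 0) → P = -56/9
  (0, 59/8) → P = 295/8
  (587/144, 475/144) → P = -2321/144

The maximum is at (0, 59/8). Substituting into each constraint, equality holds for (ii) and (iv); the remaining constraints have slack.

(ii) and (iv)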